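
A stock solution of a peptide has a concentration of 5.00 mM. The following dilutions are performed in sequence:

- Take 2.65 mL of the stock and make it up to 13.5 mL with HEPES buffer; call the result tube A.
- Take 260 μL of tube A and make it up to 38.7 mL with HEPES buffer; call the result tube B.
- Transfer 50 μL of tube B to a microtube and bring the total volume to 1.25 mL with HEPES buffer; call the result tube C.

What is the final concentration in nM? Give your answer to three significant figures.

264 nM

Step 1: 2.65 mL brought to 13.5 mL → factor 13.5/2.65 = 5.0943
Step 2: 260 μL brought to 38.7 mL → factor 38700/260 = 148.85
Step 3: 50 μL brought to 1.25 mL → factor 1250/50 = 25
Overall dilution factor = 5.0943 × 148.85 × 25 = 18957
Final = 5.00 mM / 18957 = 0.0002638 mM = 264 nM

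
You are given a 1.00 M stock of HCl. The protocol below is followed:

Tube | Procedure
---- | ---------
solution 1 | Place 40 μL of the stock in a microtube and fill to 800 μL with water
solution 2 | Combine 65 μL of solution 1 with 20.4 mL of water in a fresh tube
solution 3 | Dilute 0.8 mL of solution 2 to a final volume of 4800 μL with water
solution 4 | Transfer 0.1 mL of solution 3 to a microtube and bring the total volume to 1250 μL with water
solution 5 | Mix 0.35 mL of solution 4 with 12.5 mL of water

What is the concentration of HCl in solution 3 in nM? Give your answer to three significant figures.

Step 1: 40 μL brought to 800 μL → factor 800/40 = 20
Step 2: 65 μL + 20.4 mL = 20465 μL total → factor 20465/65 = 314.85
Step 3: 0.8 mL brought to 4800 μL → factor 4.8/0.8 = 6
Dilution factor through solution 3 = 20 × 314.85 × 6 = 37782
[solution 3] = 1.00 M / 37782 = 2.647 × 10^-5 M = 2.65 × 10^4 nM

2.65 × 10^4 nM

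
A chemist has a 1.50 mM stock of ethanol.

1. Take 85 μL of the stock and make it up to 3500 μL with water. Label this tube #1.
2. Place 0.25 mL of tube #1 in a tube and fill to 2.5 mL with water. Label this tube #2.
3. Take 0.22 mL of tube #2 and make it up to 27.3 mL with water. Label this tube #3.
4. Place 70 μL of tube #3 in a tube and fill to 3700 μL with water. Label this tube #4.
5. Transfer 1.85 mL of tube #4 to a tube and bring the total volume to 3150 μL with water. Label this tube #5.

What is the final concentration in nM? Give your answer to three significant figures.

0.326 nM

Step 1: 85 μL brought to 3500 μL → factor 3500/85 = 41.176
Step 2: 0.25 mL brought to 2.5 mL → factor 2.5/0.25 = 10
Step 3: 0.22 mL brought to 27.3 mL → factor 27.3/0.22 = 124.09
Step 4: 70 μL brought to 3700 μL → factor 3700/70 = 52.857
Step 5: 1.85 mL brought to 3150 μL → factor 3.15/1.85 = 1.7027
Overall dilution factor = 41.176 × 10 × 124.09 × 52.857 × 1.7027 = 4.5987 × 10^6
Final = 1.50 mM / 4.5987 × 10^6 = 3.262 × 10^-7 mM = 0.326 nM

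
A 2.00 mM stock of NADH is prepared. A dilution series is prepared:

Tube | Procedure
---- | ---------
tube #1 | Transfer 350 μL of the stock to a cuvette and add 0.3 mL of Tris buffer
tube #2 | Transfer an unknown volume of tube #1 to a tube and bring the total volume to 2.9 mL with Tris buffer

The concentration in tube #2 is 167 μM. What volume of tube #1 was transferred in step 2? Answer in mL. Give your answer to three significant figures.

0.450 mL

Step 1: 350 μL + 0.3 mL = 650 μL total → factor 650/350 = 1.8571
Step 2: v brought to 2.9 mL → factor = 2.9 mL/v
Product of known-step factors = 1.8571
Overall factor = 2.00 mM / (167 μM) = 11.976
Step-2 factor = 11.976 / 1.8571 = 6.4486
v = 2.9 mL / 6.4486 = 0.450 mL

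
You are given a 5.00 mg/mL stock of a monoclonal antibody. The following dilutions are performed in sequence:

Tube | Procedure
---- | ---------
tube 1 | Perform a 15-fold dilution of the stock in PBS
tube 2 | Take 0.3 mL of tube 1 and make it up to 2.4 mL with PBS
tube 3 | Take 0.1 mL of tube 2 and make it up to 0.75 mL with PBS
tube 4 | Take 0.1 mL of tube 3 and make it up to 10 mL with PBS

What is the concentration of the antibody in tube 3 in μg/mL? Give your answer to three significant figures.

Step 1: 15-fold → factor 15
Step 2: 0.3 mL brought to 2.4 mL → factor 2.4/0.3 = 8
Step 3: 0.1 mL brought to 0.75 mL → factor 0.75/0.1 = 7.5
Dilution factor through tube 3 = 15 × 8 × 7.5 = 900
[tube 3] = 5.00 mg/mL / 900 = 0.005556 mg/mL = 5.56 μg/mL

5.56 μg/mL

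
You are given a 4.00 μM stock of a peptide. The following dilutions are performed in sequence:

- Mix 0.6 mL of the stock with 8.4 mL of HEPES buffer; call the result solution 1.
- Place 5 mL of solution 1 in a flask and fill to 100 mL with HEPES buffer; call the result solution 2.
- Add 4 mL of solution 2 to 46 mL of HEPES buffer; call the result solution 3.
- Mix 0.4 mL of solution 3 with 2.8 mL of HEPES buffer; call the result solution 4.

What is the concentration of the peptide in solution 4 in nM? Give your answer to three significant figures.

Step 1: 0.6 mL + 8.4 mL = 9 mL total → factor 9/0.6 = 15
Step 2: 5 mL brought to 100 mL → factor 100/5 = 20
Step 3: 4 mL + 46 mL = 50 mL total → factor 50/4 = 12.5
Step 4: 0.4 mL + 2.8 mL = 3.2 mL total → factor 3.2/0.4 = 8
Overall dilution factor = 15 × 20 × 12.5 × 8 = 30000
Final = 4.00 μM / 30000 = 0.0001333 μM = 0.133 nM

0.133 nM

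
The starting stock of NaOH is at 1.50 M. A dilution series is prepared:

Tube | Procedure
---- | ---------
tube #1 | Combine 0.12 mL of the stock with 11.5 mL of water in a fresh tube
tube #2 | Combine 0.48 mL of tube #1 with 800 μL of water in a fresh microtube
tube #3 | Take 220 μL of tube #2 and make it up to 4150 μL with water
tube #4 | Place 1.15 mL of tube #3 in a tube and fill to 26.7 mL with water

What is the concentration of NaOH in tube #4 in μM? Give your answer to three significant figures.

Step 1: 0.12 mL + 11.5 mL = 11.62 mL total → factor 11.62/0.12 = 96.833
Step 2: 0.48 mL + 800 μL = 1.28 mL total → factor 1.28/0.48 = 2.6667
Step 3: 220 μL brought to 4150 μL → factor 4150/220 = 18.864
Step 4: 1.15 mL brought to 26.7 mL → factor 26.7/1.15 = 23.217
Overall dilution factor = 96.833 × 2.6667 × 18.864 × 23.217 = 1.1309 × 10^5
Final = 1.50 M / 1.1309 × 10^5 = 1.326 × 10^-5 M = 13.3 μM

13.3 μM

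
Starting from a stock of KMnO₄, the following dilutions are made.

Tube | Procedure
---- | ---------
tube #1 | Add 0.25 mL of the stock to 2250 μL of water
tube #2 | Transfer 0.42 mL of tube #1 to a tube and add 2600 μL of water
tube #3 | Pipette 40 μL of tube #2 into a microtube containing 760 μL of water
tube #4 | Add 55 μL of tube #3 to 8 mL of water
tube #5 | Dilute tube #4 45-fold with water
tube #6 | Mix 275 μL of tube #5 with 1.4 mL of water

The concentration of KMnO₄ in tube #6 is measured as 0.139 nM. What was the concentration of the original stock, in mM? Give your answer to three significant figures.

Step 1: 0.25 mL + 2250 μL = 2.5 mL total → factor 2.5/0.25 = 10
Step 2: 0.42 mL + 2600 μL = 3.02 mL total → factor 3.02/0.42 = 7.1905
Step 3: 40 μL + 760 μL = 800 μL total → factor 800/40 = 20
Step 4: 55 μL + 8 mL = 8055 μL total → factor 8055/55 = 146.45
Step 5: 45-fold → factor 45
Step 6: 275 μL + 1.4 mL = 1675 μL total → factor 1675/275 = 6.0909
Overall dilution factor = 10 × 7.1905 × 20 × 146.45 × 45 × 6.0909 = 5.7728 × 10^7
Stock = 0.139 nM × 5.7728 × 10^7 = 8.024 × 10^6 nM = 8.02 mM

8.02 mM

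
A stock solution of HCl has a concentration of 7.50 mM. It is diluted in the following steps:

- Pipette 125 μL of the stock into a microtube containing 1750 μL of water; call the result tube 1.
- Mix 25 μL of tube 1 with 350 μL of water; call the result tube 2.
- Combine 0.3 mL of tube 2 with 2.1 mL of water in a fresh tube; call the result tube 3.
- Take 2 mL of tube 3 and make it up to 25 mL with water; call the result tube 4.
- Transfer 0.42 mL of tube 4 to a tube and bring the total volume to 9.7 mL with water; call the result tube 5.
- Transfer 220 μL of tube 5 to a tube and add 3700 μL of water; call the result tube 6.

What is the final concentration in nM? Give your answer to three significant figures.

0.810 nM

Step 1: 125 μL + 1750 μL = 1875 μL total → factor 1875/125 = 15
Step 2: 25 μL + 350 μL = 375 μL total → factor 375/25 = 15
Step 3: 0.3 mL + 2.1 mL = 2.4 mL total → factor 2.4/0.3 = 8
Step 4: 2 mL brought to 25 mL → factor 25/2 = 12.5
Step 5: 0.42 mL brought to 9.7 mL → factor 9.7/0.42 = 23.095
Step 6: 220 μL + 3700 μL = 3920 μL total → factor 3920/220 = 17.818
Overall dilution factor = 15 × 15 × 8 × 12.5 × 23.095 × 17.818 = 9.2591 × 10^6
Final = 7.50 mM / 9.2591 × 10^6 = 8.100 × 10^-7 mM = 0.810 nM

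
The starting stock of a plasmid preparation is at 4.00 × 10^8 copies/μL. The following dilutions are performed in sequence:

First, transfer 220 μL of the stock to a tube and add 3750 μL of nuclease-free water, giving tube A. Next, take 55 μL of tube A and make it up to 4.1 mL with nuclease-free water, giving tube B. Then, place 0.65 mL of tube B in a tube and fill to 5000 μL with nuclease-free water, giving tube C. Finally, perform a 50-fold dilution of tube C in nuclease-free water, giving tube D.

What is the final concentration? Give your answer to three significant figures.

773 copies/μL

Step 1: 220 μL + 3750 μL = 3970 μL total → factor 3970/220 = 18.045
Step 2: 55 μL brought to 4.1 mL → factor 4100/55 = 74.545
Step 3: 0.65 mL brought to 5000 μL → factor 5/0.65 = 7.6923
Step 4: 50-fold → factor 50
Overall dilution factor = 18.045 × 74.545 × 7.6923 × 50 = 5.1739 × 10^5
Final = 4.00 × 10^8 copies/μL / 5.1739 × 10^5 = 773 copies/μL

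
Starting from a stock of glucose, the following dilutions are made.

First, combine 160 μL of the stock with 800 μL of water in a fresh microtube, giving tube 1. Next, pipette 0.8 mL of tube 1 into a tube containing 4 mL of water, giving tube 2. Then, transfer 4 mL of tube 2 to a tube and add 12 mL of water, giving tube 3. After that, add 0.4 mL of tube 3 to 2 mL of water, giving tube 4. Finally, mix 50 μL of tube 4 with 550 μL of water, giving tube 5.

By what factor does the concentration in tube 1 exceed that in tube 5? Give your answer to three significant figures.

1.73 × 10^3

Step 1: 160 μL + 800 μL = 960 μL total → factor 960/160 = 6
Step 2: 0.8 mL + 4 mL = 4.8 mL total → factor 4.8/0.8 = 6
Step 3: 4 mL + 12 mL = 16 mL total → factor 16/4 = 4
Step 4: 0.4 mL + 2 mL = 2.4 mL total → factor 2.4/0.4 = 6
Step 5: 50 μL + 550 μL = 600 μL total → factor 600/50 = 12
Dilution factor to tube 1 = 6; to tube 5 = 10368
[tube 1]/[tube 5] = (factor to tube 5)/(factor to tube 1) = 10368/6 = 1.73 × 10^3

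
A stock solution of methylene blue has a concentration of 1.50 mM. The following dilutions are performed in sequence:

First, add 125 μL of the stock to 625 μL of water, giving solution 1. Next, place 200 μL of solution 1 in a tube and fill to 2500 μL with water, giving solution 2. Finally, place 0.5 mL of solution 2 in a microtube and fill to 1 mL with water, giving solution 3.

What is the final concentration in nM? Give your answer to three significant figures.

1.00 × 10^4 nM

Step 1: 125 μL + 625 μL = 750 μL total → factor 750/125 = 6
Step 2: 200 μL brought to 2500 μL → factor 2500/200 = 12.5
Step 3: 0.5 mL brought to 1 mL → factor 1/0.5 = 2
Overall dilution factor = 6 × 12.5 × 2 = 150
Final = 1.50 mM / 150 = 0.01000 mM = 1.00 × 10^4 nM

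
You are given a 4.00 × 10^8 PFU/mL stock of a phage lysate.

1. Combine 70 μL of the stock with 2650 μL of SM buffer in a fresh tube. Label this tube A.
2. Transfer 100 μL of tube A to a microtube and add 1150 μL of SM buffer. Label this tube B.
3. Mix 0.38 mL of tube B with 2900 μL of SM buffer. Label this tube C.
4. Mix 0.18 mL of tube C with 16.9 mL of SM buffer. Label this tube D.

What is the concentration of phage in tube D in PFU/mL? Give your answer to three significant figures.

Step 1: 70 μL + 2650 μL = 2720 μL total → factor 2720/70 = 38.857
Step 2: 100 μL + 1150 μL = 1250 μL total → factor 1250/100 = 12.5
Step 3: 0.38 mL + 2900 μL = 3.28 mL total → factor 3.28/0.38 = 8.6316
Step 4: 0.18 mL + 16.9 mL = 17.08 mL total → factor 17.08/0.18 = 94.889
Overall dilution factor = 38.857 × 12.5 × 8.6316 × 94.889 = 3.9782 × 10^5
Final = 4.00 × 10^8 PFU/mL / 3.9782 × 10^5 = 1.01 × 10^3 PFU/mL

1.01 × 10^3 PFU/mL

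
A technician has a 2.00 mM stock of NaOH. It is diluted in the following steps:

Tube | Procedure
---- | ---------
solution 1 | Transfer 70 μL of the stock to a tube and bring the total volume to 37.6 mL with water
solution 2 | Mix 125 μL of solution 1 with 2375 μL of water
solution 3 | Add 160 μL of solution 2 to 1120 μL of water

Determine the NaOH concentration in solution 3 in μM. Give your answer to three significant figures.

Step 1: 70 μL brought to 37.6 mL → factor 37600/70 = 537.14
Step 2: 125 μL + 2375 μL = 2500 μL total → factor 2500/125 = 20
Step 3: 160 μL + 1120 μL = 1280 μL total → factor 1280/160 = 8
Overall dilution factor = 537.14 × 20 × 8 = 85943
Final = 2.00 mM / 85943 = 2.327 × 10^-5 mM = 0.0233 μM

0.0233 μM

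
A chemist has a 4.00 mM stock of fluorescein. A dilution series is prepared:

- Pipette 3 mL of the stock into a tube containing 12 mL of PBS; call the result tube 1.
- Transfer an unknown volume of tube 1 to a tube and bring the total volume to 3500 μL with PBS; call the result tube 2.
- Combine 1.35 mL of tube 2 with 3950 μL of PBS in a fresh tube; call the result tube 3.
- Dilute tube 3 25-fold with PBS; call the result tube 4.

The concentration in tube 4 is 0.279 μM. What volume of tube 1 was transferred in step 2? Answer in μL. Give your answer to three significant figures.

Step 1: 3 mL + 12 mL = 15 mL total → factor 15/3 = 5
Step 2: v brought to 3500 μL → factor = 3500 μL/v
Step 3: 1.35 mL + 3950 μL = 5.3 mL total → factor 5.3/1.35 = 3.9259
Step 4: 25-fold → factor 25
Product of known-step factors = 490.74
Overall factor = 4.00 mM / (0.279 μM) = 14337
Step-2 factor = 14337 / 490.74 = 29.215
v = 3500 μL / 29.215 = 120 μL

120 μL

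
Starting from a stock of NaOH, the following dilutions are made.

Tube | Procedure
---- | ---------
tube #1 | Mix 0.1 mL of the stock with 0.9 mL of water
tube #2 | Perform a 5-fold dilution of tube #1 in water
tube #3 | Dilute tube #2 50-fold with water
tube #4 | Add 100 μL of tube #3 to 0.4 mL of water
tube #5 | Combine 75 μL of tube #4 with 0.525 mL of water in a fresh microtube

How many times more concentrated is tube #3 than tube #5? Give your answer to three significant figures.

Step 1: 0.1 mL + 0.9 mL = 1 mL total → factor 1/0.1 = 10
Step 2: 5-fold → factor 5
Step 3: 50-fold → factor 50
Step 4: 100 μL + 0.4 mL = 500 μL total → factor 500/100 = 5
Step 5: 75 μL + 0.525 mL = 600 μL total → factor 600/75 = 8
Dilution factor to tube #3 = 2500; to tube #5 = 1 × 10^5
[tube #3]/[tube #5] = (factor to tube #5)/(factor to tube #3) = 1 × 10^5/2500 = 40.0

40.0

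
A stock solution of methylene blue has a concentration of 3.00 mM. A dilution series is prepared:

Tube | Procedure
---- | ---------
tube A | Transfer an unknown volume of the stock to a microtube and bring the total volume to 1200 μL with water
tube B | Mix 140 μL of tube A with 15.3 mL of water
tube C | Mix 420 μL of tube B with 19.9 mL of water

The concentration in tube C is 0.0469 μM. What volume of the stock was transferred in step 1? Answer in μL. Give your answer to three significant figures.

100 μL

Step 1: v brought to 1200 μL → factor = 1200 μL/v
Step 2: 140 μL + 15.3 mL = 15440 μL total → factor 15440/140 = 110.29
Step 3: 420 μL + 19.9 mL = 20320 μL total → factor 20320/420 = 48.381
Product of known-step factors = 5335.7
Overall factor = 3.00 mM / (0.0469 μM) = 63966
Step-1 factor = 63966 / 5335.7 = 11.988
v = 1200 μL / 11.988 = 100 μL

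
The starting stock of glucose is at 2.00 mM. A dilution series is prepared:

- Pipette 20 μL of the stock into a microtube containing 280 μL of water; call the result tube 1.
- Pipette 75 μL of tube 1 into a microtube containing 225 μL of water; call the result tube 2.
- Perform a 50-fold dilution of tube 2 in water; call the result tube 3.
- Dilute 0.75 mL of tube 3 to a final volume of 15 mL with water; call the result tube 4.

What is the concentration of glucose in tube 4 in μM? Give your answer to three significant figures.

0.0333 μM

Step 1: 20 μL + 280 μL = 300 μL total → factor 300/20 = 15
Step 2: 75 μL + 225 μL = 300 μL total → factor 300/75 = 4
Step 3: 50-fold → factor 50
Step 4: 0.75 mL brought to 15 mL → factor 15/0.75 = 20
Overall dilution factor = 15 × 4 × 50 × 20 = 60000
Final = 2.00 mM / 60000 = 3.333 × 10^-5 mM = 0.0333 μM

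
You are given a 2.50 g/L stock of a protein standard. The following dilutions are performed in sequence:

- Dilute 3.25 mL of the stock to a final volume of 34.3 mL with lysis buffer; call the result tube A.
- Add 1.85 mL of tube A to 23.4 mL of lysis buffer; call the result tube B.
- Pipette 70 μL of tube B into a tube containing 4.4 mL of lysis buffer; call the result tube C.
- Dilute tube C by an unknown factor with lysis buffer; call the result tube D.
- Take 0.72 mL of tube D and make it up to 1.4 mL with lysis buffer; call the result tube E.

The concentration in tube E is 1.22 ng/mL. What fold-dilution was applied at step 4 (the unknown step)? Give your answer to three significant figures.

115-fold

Step 1: 3.25 mL brought to 34.3 mL → factor 34.3/3.25 = 10.554
Step 2: 1.85 mL + 23.4 mL = 25.25 mL total → factor 25.25/1.85 = 13.649
Step 3: 70 μL + 4.4 mL = 4470 μL total → factor 4470/70 = 63.857
Step 4: unknown factor x
Step 5: 0.72 mL brought to 1.4 mL → factor 1.4/0.72 = 1.9444
Product of known-step factors = 17886
Overall factor = 2.50 g/L / (1.22 ng/mL) = 2.0492 × 10^6
x = 2.0492 × 10^6 / 17886 = 115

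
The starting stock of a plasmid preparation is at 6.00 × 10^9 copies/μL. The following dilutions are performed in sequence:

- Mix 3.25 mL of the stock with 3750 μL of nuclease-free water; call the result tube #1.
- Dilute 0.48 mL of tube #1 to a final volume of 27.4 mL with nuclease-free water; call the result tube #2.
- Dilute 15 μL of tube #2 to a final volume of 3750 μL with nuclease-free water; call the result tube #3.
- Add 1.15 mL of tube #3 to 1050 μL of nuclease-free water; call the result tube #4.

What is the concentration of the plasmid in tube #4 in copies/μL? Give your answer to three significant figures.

1.02 × 10^5 copies/μL

Step 1: 3.25 mL + 3750 μL = 7 mL total → factor 7/3.25 = 2.1538
Step 2: 0.48 mL brought to 27.4 mL → factor 27.4/0.48 = 57.083
Step 3: 15 μL brought to 3750 μL → factor 3750/15 = 250
Step 4: 1.15 mL + 1050 μL = 2.2 mL total → factor 2.2/1.15 = 1.913
Overall dilution factor = 2.1538 × 57.083 × 250 × 1.913 = 58802
Final = 6.00 × 10^9 copies/μL / 58802 = 1.02 × 10^5 copies/μL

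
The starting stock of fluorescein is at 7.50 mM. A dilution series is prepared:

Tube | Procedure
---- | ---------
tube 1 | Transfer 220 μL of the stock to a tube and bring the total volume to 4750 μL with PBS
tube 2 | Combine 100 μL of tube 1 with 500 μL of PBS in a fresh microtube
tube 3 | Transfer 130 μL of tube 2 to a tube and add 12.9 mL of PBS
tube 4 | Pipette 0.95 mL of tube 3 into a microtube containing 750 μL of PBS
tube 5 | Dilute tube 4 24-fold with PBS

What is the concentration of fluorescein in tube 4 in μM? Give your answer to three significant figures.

Step 1: 220 μL brought to 4750 μL → factor 4750/220 = 21.591
Step 2: 100 μL + 500 μL = 600 μL total → factor 600/100 = 6
Step 3: 130 μL + 12.9 mL = 13030 μL total → factor 13030/130 = 100.23
Step 4: 0.95 mL + 750 μL = 1.7 mL total → factor 1.7/0.95 = 1.7895
Dilution factor through tube 4 = 21.591 × 6 × 100.23 × 1.7895 = 23235
[tube 4] = 7.50 mM / 23235 = 0.0003228 mM = 0.323 μM

0.323 μM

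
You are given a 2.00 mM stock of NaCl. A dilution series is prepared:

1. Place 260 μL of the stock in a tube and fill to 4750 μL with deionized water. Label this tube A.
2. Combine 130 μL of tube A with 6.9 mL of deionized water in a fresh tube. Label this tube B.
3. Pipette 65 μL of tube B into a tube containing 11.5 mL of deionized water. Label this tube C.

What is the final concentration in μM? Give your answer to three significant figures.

0.0114 μM

Step 1: 260 μL brought to 4750 μL → factor 4750/260 = 18.269
Step 2: 130 μL + 6.9 mL = 7030 μL total → factor 7030/130 = 54.077
Step 3: 65 μL + 11.5 mL = 11565 μL total → factor 11565/65 = 177.92
Overall dilution factor = 18.269 × 54.077 × 177.92 = 1.7578 × 10^5
Final = 2.00 mM / 1.7578 × 10^5 = 1.138 × 10^-5 mM = 0.0114 μM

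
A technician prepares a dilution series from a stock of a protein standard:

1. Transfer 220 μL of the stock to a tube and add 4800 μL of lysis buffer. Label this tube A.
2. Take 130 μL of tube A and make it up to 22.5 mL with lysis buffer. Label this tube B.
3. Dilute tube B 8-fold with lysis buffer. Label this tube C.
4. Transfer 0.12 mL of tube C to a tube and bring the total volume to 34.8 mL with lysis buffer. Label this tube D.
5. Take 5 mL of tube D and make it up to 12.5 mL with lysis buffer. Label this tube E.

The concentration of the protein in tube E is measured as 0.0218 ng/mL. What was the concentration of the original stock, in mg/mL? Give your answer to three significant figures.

Step 1: 220 μL + 4800 μL = 5020 μL total → factor 5020/220 = 22.818
Step 2: 130 μL brought to 22.5 mL → factor 22500/130 = 173.08
Step 3: 8-fold → factor 8
Step 4: 0.12 mL brought to 34.8 mL → factor 34.8/0.12 = 290
Step 5: 5 mL brought to 12.5 mL → factor 12.5/5 = 2.5
Overall dilution factor = 22.818 × 173.08 × 8 × 290 × 2.5 = 2.2906 × 10^7
Stock = 0.0218 ng/mL × 2.2906 × 10^7 = 4.993 × 10^5 ng/mL = 0.499 mg/mL

0.499 mg/mL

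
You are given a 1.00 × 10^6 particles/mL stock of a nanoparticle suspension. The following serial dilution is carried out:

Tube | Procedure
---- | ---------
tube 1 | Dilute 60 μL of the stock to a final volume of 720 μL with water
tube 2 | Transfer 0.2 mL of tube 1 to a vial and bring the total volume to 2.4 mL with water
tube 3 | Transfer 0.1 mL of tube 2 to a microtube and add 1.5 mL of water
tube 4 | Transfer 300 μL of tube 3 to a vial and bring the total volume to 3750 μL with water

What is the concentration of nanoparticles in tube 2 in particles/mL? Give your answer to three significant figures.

6.94 × 10^3 particles/mL

Step 1: 60 μL brought to 720 μL → factor 720/60 = 12
Step 2: 0.2 mL brought to 2.4 mL → factor 2.4/0.2 = 12
Dilution factor through tube 2 = 12 × 12 = 144
[tube 2] = 1.00 × 10^6 particles/mL / 144 = 6.94 × 10^3 particles/mL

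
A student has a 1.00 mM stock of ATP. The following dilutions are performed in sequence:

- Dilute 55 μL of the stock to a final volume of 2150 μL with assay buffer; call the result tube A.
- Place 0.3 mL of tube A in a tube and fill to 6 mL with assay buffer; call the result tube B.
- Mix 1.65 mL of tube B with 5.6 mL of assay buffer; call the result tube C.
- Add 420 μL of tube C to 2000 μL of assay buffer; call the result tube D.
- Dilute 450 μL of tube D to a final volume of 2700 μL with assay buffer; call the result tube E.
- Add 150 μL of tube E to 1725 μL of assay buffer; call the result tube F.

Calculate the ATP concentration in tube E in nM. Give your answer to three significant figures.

Step 1: 55 μL brought to 2150 μL → factor 2150/55 = 39.091
Step 2: 0.3 mL brought to 6 mL → factor 6/0.3 = 20
Step 3: 1.65 mL + 5.6 mL = 7.25 mL total → factor 7.25/1.65 = 4.3939
Step 4: 420 μL + 2000 μL = 2420 μL total → factor 2420/420 = 5.7619
Step 5: 450 μL brought to 2700 μL → factor 2700/450 = 6
Dilution factor through tube E = 39.091 × 20 × 4.3939 × 5.7619 × 6 = 1.1876 × 10^5
[tube E] = 1.00 mM / 1.1876 × 10^5 = 8.420 × 10^-6 mM = 8.42 nM

8.42 nM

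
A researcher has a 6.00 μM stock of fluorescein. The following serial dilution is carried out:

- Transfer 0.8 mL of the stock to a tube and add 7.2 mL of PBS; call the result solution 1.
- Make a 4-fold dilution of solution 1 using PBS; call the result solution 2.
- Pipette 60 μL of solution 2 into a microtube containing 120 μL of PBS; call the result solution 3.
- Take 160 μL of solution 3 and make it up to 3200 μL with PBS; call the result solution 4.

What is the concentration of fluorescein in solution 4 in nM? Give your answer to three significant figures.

Step 1: 0.8 mL + 7.2 mL = 8 mL total → factor 8/0.8 = 10
Step 2: 4-fold → factor 4
Step 3: 60 μL + 120 μL = 180 μL total → factor 180/60 = 3
Step 4: 160 μL brought to 3200 μL → factor 3200/160 = 20
Overall dilution factor = 10 × 4 × 3 × 20 = 2400
Final = 6.00 μM / 2400 = 0.002500 μM = 2.50 nM

2.50 nM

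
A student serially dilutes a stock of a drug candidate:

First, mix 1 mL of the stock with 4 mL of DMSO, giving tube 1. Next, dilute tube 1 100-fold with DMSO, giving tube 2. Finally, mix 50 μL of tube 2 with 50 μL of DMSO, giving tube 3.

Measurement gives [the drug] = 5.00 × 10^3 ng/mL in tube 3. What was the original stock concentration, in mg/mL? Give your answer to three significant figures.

Step 1: 1 mL + 4 mL = 5 mL total → factor 5/1 = 5
Step 2: 100-fold → factor 100
Step 3: 50 μL + 50 μL = 100 μL total → factor 100/50 = 2
Overall dilution factor = 5 × 100 × 2 = 1000
Stock = 5.00 × 10^3 ng/mL × 1000 = 5.000 × 10^6 ng/mL = 5.00 mg/mL

5.00 mg/mL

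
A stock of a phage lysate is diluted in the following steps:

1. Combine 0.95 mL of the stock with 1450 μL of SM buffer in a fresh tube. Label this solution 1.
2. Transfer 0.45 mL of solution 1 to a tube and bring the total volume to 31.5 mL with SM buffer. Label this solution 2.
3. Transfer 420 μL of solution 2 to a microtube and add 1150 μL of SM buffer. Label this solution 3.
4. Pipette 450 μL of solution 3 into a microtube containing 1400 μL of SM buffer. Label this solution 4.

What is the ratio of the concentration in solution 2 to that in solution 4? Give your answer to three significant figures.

Step 1: 0.95 mL + 1450 μL = 2.4 mL total → factor 2.4/0.95 = 2.5263
Step 2: 0.45 mL brought to 31.5 mL → factor 31.5/0.45 = 70
Step 3: 420 μL + 1150 μL = 1570 μL total → factor 1570/420 = 3.7381
Step 4: 450 μL + 1400 μL = 1850 μL total → factor 1850/450 = 4.1111
Dilution factor to solution 2 = 176.84; to solution 4 = 2717.7
[solution 2]/[solution 4] = (factor to solution 4)/(factor to solution 2) = 2717.7/176.84 = 15.4

15.4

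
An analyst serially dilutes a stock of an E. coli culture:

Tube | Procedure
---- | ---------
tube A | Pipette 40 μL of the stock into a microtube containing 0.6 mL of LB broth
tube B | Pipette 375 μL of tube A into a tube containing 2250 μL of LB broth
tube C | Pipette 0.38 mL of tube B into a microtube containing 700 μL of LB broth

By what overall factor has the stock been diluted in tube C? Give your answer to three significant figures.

318

Step 1: 40 μL + 0.6 mL = 640 μL total → factor 640/40 = 16
Step 2: 375 μL + 2250 μL = 2625 μL total → factor 2625/375 = 7
Step 3: 0.38 mL + 700 μL = 1.08 mL total → factor 1.08/0.38 = 2.8421
Overall dilution factor = 16 × 7 × 2.8421 = 318.32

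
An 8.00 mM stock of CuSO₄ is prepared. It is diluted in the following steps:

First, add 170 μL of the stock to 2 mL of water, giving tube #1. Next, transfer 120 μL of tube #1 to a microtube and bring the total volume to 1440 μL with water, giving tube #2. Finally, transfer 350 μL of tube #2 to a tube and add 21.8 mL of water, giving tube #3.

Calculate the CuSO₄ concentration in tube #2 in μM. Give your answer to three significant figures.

52.2 μM

Step 1: 170 μL + 2 mL = 2170 μL total → factor 2170/170 = 12.765
Step 2: 120 μL brought to 1440 μL → factor 1440/120 = 12
Dilution factor through tube #2 = 12.765 × 12 = 153.18
[tube #2] = 8.00 mM / 153.18 = 0.05223 mM = 52.2 μM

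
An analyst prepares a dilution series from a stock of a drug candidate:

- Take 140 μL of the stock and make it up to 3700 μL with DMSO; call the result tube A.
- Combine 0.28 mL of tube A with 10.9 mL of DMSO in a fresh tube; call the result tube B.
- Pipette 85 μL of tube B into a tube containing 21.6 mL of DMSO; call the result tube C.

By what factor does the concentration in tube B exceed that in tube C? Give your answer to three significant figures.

Step 1: 140 μL brought to 3700 μL → factor 3700/140 = 26.429
Step 2: 0.28 mL + 10.9 mL = 11.18 mL total → factor 11.18/0.28 = 39.929
Step 3: 85 μL + 21.6 mL = 21685 μL total → factor 21685/85 = 255.12
Dilution factor to tube B = 1055.3; to tube C = 2.6921 × 10^5
[tube B]/[tube C] = (factor to tube C)/(factor to tube B) = 2.6921 × 10^5/1055.3 = 255

255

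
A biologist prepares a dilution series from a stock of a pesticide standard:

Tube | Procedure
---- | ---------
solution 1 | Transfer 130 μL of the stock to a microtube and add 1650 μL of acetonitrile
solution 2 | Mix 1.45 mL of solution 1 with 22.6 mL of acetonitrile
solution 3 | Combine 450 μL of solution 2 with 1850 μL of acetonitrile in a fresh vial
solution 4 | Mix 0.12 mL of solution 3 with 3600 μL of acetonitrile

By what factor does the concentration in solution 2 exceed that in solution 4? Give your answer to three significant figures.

Step 1: 130 μL + 1650 μL = 1780 μL total → factor 1780/130 = 13.692
Step 2: 1.45 mL + 22.6 mL = 24.05 mL total → factor 24.05/1.45 = 16.586
Step 3: 450 μL + 1850 μL = 2300 μL total → factor 2300/450 = 5.1111
Step 4: 0.12 mL + 3600 μL = 3.72 mL total → factor 3.72/0.12 = 31
Dilution factor to solution 2 = 227.1; to solution 4 = 35983
[solution 2]/[solution 4] = (factor to solution 4)/(factor to solution 2) = 35983/227.1 = 158

158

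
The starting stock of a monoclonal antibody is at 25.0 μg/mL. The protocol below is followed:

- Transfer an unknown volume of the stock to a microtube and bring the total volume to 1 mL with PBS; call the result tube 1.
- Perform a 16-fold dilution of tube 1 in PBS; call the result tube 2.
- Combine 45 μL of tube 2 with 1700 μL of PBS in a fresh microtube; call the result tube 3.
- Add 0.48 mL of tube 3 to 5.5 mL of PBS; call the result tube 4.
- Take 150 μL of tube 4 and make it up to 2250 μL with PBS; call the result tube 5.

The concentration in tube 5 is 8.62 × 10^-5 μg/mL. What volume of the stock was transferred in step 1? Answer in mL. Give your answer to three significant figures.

0.400 mL

Step 1: v brought to 1 mL → factor = 1 mL/v
Step 2: 16-fold → factor 16
Step 3: 45 μL + 1700 μL = 1745 μL total → factor 1745/45 = 38.778
Step 4: 0.48 mL + 5.5 mL = 5.98 mL total → factor 5.98/0.48 = 12.458
Step 5: 150 μL brought to 2250 μL → factor 2250/150 = 15
Product of known-step factors = 1.1595 × 10^5
Overall factor = 25.0 μg/mL / (8.62 × 10^-5 μg/mL) = 2.9002 × 10^5
Step-1 factor = 2.9002 × 10^5 / 1.1595 × 10^5 = 2.5014
v = 1 mL / 2.5014 = 0.400 mL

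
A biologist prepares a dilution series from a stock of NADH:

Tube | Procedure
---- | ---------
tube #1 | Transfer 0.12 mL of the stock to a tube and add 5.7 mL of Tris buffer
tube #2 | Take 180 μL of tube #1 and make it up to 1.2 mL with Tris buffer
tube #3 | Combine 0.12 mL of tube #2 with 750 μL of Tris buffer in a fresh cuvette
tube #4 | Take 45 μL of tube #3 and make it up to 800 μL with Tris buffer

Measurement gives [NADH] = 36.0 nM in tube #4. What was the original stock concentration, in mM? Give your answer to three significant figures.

1.50 mM

Step 1: 0.12 mL + 5.7 mL = 5.82 mL total → factor 5.82/0.12 = 48.5
Step 2: 180 μL brought to 1.2 mL → factor 1200/180 = 6.6667
Step 3: 0.12 mL + 750 μL = 0.87 mL total → factor 0.87/0.12 = 7.25
Step 4: 45 μL brought to 800 μL → factor 800/45 = 17.778
Overall dilution factor = 48.5 × 6.6667 × 7.25 × 17.778 = 41674
Stock = 36.0 nM × 41674 = 1.500 × 10^6 nM = 1.50 mM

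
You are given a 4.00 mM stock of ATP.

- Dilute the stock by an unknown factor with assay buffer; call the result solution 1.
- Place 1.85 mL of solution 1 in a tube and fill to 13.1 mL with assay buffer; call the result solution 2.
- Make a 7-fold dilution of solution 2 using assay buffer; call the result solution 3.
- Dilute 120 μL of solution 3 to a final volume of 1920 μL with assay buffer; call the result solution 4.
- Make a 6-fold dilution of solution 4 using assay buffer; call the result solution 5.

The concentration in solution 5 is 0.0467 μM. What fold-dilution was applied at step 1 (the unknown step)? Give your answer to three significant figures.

Step 1: unknown factor x
Step 2: 1.85 mL brought to 13.1 mL → factor 13.1/1.85 = 7.0811
Step 3: 7-fold → factor 7
Step 4: 120 μL brought to 1920 μL → factor 1920/120 = 16
Step 5: 6-fold → factor 6
Product of known-step factors = 4758.5
Overall factor = 4.00 mM / (0.0467 μM) = 85653
x = 85653 / 4758.5 = 18.0

18.0-fold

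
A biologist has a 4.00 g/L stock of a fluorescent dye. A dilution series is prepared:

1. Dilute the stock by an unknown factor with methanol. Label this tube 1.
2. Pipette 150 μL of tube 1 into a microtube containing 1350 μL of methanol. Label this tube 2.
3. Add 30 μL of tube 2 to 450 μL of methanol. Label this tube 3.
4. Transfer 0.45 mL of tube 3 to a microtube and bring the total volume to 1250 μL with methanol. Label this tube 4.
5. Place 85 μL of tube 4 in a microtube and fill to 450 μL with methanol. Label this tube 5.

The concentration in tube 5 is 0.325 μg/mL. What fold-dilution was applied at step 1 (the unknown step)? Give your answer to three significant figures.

5.23-fold

Step 1: unknown factor x
Step 2: 150 μL + 1350 μL = 1500 μL total → factor 1500/150 = 10
Step 3: 30 μL + 450 μL = 480 μL total → factor 480/30 = 16
Step 4: 0.45 mL brought to 1250 μL → factor 1.25/0.45 = 2.7778
Step 5: 85 μL brought to 450 μL → factor 450/85 = 5.2941
Product of known-step factors = 2352.9
Overall factor = 4.00 g/L / (0.325 μg/mL) = 12308
x = 12308 / 2352.9 = 5.23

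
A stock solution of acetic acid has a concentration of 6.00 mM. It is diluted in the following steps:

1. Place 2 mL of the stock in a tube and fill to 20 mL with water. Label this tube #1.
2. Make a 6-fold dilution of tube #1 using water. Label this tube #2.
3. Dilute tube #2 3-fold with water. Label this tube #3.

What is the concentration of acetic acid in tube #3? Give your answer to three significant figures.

Step 1: 2 mL brought to 20 mL → factor 20/2 = 10
Step 2: 6-fold → factor 6
Step 3: 3-fold → factor 3
Overall dilution factor = 10 × 6 × 3 = 180
Final = 6.00 mM / 180 = 0.0333 mM

0.0333 mM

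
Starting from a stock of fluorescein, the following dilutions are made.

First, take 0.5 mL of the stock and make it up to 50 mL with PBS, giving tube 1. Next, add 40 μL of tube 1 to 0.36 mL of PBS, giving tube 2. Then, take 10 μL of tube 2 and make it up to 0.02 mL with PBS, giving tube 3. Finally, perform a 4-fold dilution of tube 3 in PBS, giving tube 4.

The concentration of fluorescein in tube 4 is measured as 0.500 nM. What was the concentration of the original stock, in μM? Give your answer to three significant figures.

Step 1: 0.5 mL brought to 50 mL → factor 50/0.5 = 100
Step 2: 40 μL + 0.36 mL = 400 μL total → factor 400/40 = 10
Step 3: 10 μL brought to 0.02 mL → factor 20/10 = 2
Step 4: 4-fold → factor 4
Overall dilution factor = 100 × 10 × 2 × 4 = 8000
Stock = 0.500 nM × 8000 = 4000 nM = 4.00 μM

4.00 μM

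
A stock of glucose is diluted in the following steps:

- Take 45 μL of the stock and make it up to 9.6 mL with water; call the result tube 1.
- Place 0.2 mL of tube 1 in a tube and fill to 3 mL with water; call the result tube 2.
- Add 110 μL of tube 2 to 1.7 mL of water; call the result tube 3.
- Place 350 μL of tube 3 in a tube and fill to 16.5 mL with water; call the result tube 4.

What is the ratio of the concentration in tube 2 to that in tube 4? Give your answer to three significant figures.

776

Step 1: 45 μL brought to 9.6 mL → factor 9600/45 = 213.33
Step 2: 0.2 mL brought to 3 mL → factor 3/0.2 = 15
Step 3: 110 μL + 1.7 mL = 1810 μL total → factor 1810/110 = 16.455
Step 4: 350 μL brought to 16.5 mL → factor 16500/350 = 47.143
Dilution factor to tube 2 = 3200; to tube 4 = 2.4823 × 10^6
[tube 2]/[tube 4] = (factor to tube 4)/(factor to tube 2) = 2.4823 × 10^6/3200 = 776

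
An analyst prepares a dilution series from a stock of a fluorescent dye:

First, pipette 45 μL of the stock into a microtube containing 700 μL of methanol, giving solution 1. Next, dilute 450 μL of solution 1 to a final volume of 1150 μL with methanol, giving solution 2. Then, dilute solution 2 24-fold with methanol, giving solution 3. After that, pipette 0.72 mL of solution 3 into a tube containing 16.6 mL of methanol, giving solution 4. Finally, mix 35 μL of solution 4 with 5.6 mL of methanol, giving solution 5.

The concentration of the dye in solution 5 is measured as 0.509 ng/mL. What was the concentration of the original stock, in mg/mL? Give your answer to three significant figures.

Step 1: 45 μL + 700 μL = 745 μL total → factor 745/45 = 16.556
Step 2: 450 μL brought to 1150 μL → factor 1150/450 = 2.5556
Step 3: 24-fold → factor 24
Step 4: 0.72 mL + 16.6 mL = 17.32 mL total → factor 17.32/0.72 = 24.056
Step 5: 35 μL + 5.6 mL = 5635 μL total → factor 5635/35 = 161
Overall dilution factor = 16.556 × 2.5556 × 24 × 24.056 × 161 = 3.9326 × 10^6
Stock = 0.509 ng/mL × 3.9326 × 10^6 = 2.002 × 10^6 ng/mL = 2.00 mg/mL

2.00 mg/mL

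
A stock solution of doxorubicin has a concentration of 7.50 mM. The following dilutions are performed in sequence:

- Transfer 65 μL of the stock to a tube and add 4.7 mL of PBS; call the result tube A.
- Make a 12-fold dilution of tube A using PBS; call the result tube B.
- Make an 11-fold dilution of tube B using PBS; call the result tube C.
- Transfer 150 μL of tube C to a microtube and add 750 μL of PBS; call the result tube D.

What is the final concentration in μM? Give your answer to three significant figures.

0.129 μM

Step 1: 65 μL + 4.7 mL = 4765 μL total → factor 4765/65 = 73.308
Step 2: 12-fold → factor 12
Step 3: 11-fold → factor 11
Step 4: 150 μL + 750 μL = 900 μL total → factor 900/150 = 6
Overall dilution factor = 73.308 × 12 × 11 × 6 = 58060
Final = 7.50 mM / 58060 = 0.0001292 mM = 0.129 μM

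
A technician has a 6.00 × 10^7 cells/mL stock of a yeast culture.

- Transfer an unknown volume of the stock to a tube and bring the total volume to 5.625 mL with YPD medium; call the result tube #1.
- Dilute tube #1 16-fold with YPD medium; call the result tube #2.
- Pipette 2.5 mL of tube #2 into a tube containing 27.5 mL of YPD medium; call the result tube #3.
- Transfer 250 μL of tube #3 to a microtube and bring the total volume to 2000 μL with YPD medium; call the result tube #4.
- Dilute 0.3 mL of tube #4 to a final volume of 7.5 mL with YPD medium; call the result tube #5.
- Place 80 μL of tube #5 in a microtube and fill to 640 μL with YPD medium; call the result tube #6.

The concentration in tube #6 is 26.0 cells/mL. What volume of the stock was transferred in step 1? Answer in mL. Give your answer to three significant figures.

0.749 mL

Step 1: v brought to 5.625 mL → factor = 5.625 mL/v
Step 2: 16-fold → factor 16
Step 3: 2.5 mL + 27.5 mL = 30 mL total → factor 30/2.5 = 12
Step 4: 250 μL brought to 2000 μL → factor 2000/250 = 8
Step 5: 0.3 mL brought to 7.5 mL → factor 7.5/0.3 = 25
Step 6: 80 μL brought to 640 μL → factor 640/80 = 8
Product of known-step factors = 3.072 × 10^5
Overall factor = 6.00 × 10^7 cells/mL / (26.0 cells/mL) = 2.3077 × 10^6
Step-1 factor = 2.3077 × 10^6 / 3.072 × 10^5 = 7.512
v = 5.625 mL / 7.512 = 0.749 mL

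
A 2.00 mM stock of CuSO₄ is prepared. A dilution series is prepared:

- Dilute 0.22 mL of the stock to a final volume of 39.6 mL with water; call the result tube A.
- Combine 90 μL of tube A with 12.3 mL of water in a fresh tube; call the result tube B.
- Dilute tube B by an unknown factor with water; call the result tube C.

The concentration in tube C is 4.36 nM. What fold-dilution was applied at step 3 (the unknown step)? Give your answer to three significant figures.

18.5-fold

Step 1: 0.22 mL brought to 39.6 mL → factor 39.6/0.22 = 180
Step 2: 90 μL + 12.3 mL = 12390 μL total → factor 12390/90 = 137.67
Step 3: unknown factor x
Product of known-step factors = 24780
Overall factor = 2.00 mM / (4.36 nM) = 4.5872 × 10^5
x = 4.5872 × 10^5 / 24780 = 18.5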